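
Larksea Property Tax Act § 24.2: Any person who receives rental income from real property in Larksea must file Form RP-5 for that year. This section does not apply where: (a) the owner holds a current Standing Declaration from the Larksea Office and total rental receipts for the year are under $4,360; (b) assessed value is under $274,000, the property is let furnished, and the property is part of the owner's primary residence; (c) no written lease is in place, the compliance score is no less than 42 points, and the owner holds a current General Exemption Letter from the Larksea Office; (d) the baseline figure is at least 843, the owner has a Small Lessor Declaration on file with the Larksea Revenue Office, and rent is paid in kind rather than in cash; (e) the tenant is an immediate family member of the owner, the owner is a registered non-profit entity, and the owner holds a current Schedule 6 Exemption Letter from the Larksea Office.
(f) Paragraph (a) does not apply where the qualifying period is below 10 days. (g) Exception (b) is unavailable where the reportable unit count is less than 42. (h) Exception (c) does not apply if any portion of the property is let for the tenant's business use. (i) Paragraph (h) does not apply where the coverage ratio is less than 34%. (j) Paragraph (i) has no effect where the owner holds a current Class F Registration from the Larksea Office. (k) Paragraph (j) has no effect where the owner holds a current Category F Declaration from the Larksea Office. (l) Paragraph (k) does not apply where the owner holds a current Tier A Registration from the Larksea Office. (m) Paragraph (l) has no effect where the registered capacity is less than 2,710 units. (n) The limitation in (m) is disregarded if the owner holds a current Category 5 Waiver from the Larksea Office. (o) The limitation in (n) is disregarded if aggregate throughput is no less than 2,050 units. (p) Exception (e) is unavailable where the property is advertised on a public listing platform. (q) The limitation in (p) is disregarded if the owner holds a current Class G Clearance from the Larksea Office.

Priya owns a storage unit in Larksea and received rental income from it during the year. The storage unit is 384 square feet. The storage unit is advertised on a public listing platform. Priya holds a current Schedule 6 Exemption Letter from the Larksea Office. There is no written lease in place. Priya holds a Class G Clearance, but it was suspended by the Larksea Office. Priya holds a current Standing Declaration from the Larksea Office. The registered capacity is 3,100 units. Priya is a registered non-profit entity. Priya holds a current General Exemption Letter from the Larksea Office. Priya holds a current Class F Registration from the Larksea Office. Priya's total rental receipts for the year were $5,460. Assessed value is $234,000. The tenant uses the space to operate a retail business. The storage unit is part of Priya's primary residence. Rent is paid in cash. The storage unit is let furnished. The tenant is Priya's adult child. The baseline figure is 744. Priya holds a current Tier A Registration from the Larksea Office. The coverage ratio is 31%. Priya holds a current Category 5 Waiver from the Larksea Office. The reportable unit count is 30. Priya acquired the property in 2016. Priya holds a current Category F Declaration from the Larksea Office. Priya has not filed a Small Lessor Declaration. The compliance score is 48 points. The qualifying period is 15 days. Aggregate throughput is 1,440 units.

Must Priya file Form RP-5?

Yes — Priya must file Form RP-5.

Exception (a) does not apply: total rental receipts for the year are $5,460, not under $4,360.
Exception (b)'s conditions are all satisfied: assessed value is $234,000, under the $274,000 limit; the property is let furnished; the storage unit is part of the primary residence. Turning to paragraph (g): (g) operates against (b): the reportable unit count is 30, less than the 42 limit. (b) is therefore removed.
Exception (c) is satisfied on its face — there is no written lease; the compliance score is 48 points, meeting the 42 points threshold; a current General Exemption Letter is held. Turning to paragraphs (h)–(o): (h) is triggered — the space is let for business use. (i) would limit (h) — the coverage ratio is 31%, less than the 34% limit — but (j) sets (i) aside: (j) operates against (i): a current Class F Registration is held. (k) is triggered (a current Category F Declaration is held), but is itself disapplied by (l): (l) applies — a current Tier A Registration is held. (m), which would lift (l), is not engaged — the registered capacity is 3,100 units, not less than 2,710 units. Exception (c) does not apply.
Exception (d) does not apply: the baseline figure is 744, short of 843.
Exception (e) is satisfied on its face — the tenant is an immediate family member; Priya is a registered non-profit; a current Schedule 6 Exemption Letter is held. However, paragraphs (p)–(q) must be considered: (p) is engaged — the property is publicly advertised. (q) is not engaged (the Class G Clearance is not current), so (p) stands. (e) is therefore removed.
No exception displaces § 24.2.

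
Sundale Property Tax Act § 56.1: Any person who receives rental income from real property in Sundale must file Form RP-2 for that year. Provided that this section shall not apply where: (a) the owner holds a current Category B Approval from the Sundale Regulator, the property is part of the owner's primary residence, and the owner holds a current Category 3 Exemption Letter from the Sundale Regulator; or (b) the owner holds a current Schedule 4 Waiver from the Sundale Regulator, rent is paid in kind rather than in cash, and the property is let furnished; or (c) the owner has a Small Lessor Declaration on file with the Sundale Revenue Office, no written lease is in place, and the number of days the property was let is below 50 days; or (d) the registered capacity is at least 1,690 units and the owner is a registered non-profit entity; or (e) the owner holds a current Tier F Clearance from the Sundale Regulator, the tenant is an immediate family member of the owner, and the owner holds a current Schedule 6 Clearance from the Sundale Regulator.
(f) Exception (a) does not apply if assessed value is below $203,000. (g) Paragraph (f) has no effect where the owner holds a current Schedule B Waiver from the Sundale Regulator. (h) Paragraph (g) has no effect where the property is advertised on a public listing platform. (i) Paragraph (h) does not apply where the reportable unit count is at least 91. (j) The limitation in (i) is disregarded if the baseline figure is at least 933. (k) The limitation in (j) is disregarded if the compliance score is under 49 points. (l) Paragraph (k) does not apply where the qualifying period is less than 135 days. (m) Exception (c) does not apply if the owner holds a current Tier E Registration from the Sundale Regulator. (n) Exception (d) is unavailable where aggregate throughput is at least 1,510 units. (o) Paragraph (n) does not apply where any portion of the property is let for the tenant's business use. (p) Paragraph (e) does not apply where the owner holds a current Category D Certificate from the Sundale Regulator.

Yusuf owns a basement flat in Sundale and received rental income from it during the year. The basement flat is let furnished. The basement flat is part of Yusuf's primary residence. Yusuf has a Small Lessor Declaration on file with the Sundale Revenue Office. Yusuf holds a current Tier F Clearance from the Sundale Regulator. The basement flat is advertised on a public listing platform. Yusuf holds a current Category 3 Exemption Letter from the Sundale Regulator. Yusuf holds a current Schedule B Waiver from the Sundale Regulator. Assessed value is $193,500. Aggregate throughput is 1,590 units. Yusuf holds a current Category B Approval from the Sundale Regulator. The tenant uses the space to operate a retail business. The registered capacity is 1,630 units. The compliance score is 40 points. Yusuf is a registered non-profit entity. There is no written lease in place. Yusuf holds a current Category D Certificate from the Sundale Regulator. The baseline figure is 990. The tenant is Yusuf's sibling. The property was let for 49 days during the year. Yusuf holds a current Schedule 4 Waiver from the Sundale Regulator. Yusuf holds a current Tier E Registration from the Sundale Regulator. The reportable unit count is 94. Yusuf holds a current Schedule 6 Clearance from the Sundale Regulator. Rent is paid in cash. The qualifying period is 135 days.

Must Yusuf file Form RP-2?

No — exception (a) applies; Yusuf is not required to file Form RP-2.

All of (a)'s requirements are met (a current Category B Approval is held; the basement flat is part of the primary residence; a current Category 3 Exemption Letter is held). As to paragraphs (f)–(l): (f) applies (assessed value is $193,500, below the $203,000 limit), but is overridden by (g): (g) is triggered — a current Schedule B Waiver is held. (h) is engaged (the property is publicly advertised), but is set aside by (i): (i) operates against (h): the reportable unit count is 94, meeting the 91 threshold. (j) would limit (i) — the baseline figure is 990, meeting the 933 threshold — but (k) sets (j) aside: (k) is engaged — the compliance score is 40 points, under the 49 points limit. (l), which would lift (k), is not triggered — the qualifying period is 135 days, not less than 135 days. Exception (a) stands.
Exception (b) requires that rent is paid in kind rather than in cash; but rent is paid in cash, so (b) is unavailable.
All of (c)'s requirements are met (a Small Lessor Declaration is on file; there is no written lease; the number of days the property was let is 49 days, below the 50 days limit). But: (m) operates against (c): a current Tier E Registration is held. (c) is therefore removed.
Exception (d) does not apply: the registered capacity is 1,630 units, short of 1,690 units.
Exception (e)'s conditions are all satisfied: a current Tier F Clearance is held; the tenant is an immediate family member; a current Schedule 6 Clearance is held. But applying paragraph (p): (p) operates against (e): a current Category D Certificate is held. Exception (e) does not apply.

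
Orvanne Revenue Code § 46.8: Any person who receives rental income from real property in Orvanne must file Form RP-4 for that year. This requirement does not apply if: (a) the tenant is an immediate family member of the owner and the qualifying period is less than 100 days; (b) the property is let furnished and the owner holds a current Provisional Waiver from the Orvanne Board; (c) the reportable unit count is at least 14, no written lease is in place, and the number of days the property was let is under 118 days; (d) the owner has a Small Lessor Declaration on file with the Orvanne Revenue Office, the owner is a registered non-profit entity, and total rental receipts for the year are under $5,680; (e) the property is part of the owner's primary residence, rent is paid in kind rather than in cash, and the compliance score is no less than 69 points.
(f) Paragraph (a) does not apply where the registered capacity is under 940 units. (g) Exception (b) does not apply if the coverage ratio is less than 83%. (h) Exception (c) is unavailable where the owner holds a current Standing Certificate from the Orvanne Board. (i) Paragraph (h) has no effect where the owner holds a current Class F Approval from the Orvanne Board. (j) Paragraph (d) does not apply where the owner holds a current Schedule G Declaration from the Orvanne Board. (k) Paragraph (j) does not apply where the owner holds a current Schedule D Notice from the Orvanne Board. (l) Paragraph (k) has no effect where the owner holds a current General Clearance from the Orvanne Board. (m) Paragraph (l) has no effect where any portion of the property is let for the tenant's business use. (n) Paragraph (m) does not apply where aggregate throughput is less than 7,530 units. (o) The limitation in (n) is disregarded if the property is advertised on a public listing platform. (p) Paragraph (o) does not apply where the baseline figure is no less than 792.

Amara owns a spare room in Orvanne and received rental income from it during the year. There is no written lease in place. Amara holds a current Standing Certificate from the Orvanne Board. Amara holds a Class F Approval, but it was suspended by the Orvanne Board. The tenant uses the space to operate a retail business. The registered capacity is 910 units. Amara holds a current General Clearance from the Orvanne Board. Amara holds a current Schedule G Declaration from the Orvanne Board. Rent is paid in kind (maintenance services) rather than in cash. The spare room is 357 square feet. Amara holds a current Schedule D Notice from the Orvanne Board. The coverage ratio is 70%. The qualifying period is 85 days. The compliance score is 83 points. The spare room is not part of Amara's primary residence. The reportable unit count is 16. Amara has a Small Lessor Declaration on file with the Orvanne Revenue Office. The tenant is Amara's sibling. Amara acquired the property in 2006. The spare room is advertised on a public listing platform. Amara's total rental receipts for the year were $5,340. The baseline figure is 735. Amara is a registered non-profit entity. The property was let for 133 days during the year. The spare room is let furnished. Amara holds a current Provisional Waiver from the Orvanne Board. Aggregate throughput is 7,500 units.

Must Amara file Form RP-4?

Exception (a)'s conditions are all satisfied: the tenant is an immediate family member; the qualifying period is 85 days, less than the 100 days limit. But: (f) operates against (a): the registered capacity is 910 units, under the 940 units limit. Exception (a) does not apply.
Exception (b) is satisfied on its face — the property is let furnished; a current Provisional Waiver is held. Turning to paragraph (g): (g) applies — the coverage ratio is 70%, less than the 83% limit. (b) is therefore removed.
Exception (c) does not apply: the number of days the property was let is 133 days, not under 118 days.
All of (d)'s requirements are met (a Small Lessor Declaration is on file; Amara is a registered non-profit; total rental receipts for the year are $5,340, under the $5,680 limit). As to paragraphs (j)–(p): (j) would limit (d) — a current Schedule G Declaration is held — but (k) sets (j) aside: (k) operates — a current Schedule D Notice is held. (l) applies (a current General Clearance is held), but yields to (m): (m) operates against (l): the space is let for business use. (n) applies (aggregate throughput is 7,500 units, less than the 7,530 units limit), but yields to (o): (o) is engaged — the property is publicly advertised. (p), which would lift (o), is not triggered — the baseline figure is 735, short of 792. So (d) applies.
Exception (e) does not apply: the spare room is not part of the primary residence.

No — exception (d) applies; Amara is not required to file Form RP-4.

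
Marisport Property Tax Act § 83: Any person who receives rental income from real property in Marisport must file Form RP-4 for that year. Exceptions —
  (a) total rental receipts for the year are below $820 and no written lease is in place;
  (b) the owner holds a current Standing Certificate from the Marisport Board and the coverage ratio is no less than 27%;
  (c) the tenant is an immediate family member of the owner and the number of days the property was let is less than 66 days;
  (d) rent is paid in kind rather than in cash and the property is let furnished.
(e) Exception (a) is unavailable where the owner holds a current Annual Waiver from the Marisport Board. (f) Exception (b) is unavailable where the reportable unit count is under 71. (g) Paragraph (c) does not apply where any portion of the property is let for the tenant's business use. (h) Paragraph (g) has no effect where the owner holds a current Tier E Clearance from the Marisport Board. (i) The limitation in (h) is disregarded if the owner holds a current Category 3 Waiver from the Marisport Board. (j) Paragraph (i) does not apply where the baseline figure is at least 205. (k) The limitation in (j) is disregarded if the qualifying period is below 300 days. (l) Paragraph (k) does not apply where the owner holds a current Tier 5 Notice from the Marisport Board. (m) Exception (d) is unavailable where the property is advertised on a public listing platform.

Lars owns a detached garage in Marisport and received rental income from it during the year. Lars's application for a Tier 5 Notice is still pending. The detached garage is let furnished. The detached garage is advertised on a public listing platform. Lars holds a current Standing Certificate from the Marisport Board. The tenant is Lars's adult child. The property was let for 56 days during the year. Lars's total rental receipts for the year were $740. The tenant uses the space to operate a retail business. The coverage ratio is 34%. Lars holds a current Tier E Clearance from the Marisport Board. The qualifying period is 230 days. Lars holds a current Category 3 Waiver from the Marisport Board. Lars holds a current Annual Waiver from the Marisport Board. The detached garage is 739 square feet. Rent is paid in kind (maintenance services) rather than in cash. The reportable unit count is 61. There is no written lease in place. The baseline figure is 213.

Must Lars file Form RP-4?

Yes — Lars must file Form RP-4.

All of (a)'s requirements are met (total rental receipts for the year are $740, below the $820 limit; there is no written lease). But: (e) is triggered — a current Annual Waiver is held. (a) is therefore removed.
Exception (b) is satisfied on its face — a current Standing Certificate is held; the coverage ratio is 34%, meeting the 27% threshold. However, paragraph (f) must be considered: (f) applies — the reportable unit count is 61, under the 71 limit. Exception (b) does not apply.
Exception (c) is satisfied on its face — the tenant is an immediate family member; the number of days the property was let is 56 days, less than the 66 days limit. But: (g) is triggered — the space is let for business use. (h) would limit (g) — a current Tier E Clearance is held — but (i) sets (h) aside: (i) operates against (h): a current Category 3 Waiver is held. (j) is engaged (the baseline figure is 213, meeting the 205 threshold), but is overridden by (k): (k) operates — the qualifying period is 230 days, below the 300 days limit. (l) does not operate here (there is no Tier 5 Notice in force), so (k) stands. (c) is therefore removed.
Exception (d)'s conditions are all satisfied: rent is paid in kind; the property is let furnished. But: (m) is triggered — the property is publicly advertised. So (d) is unavailable.
Every exception is unavailable, so the rule governs.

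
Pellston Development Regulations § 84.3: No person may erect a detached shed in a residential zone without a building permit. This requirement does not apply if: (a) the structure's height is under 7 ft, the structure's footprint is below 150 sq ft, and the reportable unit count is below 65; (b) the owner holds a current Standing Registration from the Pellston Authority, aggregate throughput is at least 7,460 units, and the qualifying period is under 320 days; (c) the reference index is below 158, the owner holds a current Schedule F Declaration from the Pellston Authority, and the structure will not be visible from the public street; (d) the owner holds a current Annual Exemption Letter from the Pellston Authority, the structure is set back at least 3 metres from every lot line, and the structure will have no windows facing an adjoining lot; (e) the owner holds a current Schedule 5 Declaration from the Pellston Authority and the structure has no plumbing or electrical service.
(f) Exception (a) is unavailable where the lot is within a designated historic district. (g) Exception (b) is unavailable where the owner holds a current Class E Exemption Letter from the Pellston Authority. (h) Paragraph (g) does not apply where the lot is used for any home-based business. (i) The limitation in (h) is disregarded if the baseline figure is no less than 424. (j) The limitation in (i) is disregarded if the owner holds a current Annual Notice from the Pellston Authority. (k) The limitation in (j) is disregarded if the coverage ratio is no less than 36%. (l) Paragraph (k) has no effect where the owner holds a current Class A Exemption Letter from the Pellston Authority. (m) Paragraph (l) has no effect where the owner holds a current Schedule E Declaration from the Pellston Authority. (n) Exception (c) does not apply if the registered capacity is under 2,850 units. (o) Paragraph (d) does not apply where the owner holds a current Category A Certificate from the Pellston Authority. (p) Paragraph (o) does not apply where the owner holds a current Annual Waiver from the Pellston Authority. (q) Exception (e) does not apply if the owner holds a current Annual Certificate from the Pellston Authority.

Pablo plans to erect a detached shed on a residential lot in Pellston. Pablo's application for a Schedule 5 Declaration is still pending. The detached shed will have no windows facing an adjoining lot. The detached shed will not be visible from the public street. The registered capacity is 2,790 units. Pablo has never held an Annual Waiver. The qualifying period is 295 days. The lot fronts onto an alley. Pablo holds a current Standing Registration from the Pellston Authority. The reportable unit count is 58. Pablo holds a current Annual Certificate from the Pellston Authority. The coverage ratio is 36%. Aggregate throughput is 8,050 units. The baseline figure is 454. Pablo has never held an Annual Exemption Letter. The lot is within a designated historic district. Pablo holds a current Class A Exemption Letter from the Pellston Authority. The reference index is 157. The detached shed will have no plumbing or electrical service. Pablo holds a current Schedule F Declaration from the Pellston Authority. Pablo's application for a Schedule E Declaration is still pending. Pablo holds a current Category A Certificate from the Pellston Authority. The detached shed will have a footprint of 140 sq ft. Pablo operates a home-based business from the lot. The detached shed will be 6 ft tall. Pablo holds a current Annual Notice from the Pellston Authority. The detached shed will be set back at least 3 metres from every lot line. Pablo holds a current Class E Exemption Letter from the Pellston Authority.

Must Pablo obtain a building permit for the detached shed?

No — exception (b) applies; Pablo does not need a building permit.

Exception (a): the structure's height is 6 ft, under the 7 ft limit; the structure's footprint is 140 sq ft, below the 150 sq ft limit; the reportable unit count is 58, below the 65 limit — every condition holds. But applying paragraph (f): (f) applies — the lot is in a historic district. So (a) is unavailable.
Exception (b): a current Standing Registration is held; aggregate throughput is 8,050 units, meeting the 7,460 units threshold; the qualifying period is 295 days, under the 320 days limit — every condition holds. As to paragraphs (g)–(m): (g) would limit (b) — a current Class E Exemption Letter is held — but (h) sets (g) aside: (h) operates against (g): a home-based business operates on the lot. (i) applies (the baseline figure is 454, meeting the 424 threshold), but is displaced by (j): (j) is triggered — a current Annual Notice is held. (k) would limit (j) — the coverage ratio is 36%, meeting the 36% threshold — but (l) sets (k) aside: (l) operates against (k): a current Class A Exemption Letter is held. (m) is not triggered (there is no Schedule E Declaration in force), so (l) stands. So (b) applies.
Exception (c): the reference index is 157, below the 158 limit; a current Schedule F Declaration is held; the structure will not be visible from the street — every condition holds. But: (n) is engaged — the registered capacity is 2,790 units, under the 2,850 units limit. Exception (c) does not apply.
Exception (d) requires that the owner holds a current Annual Exemption Letter from the Pellston Authority; but no current Annual Exemption Letter is held, so (d) is unavailable.
Exception (e) fails — no current Schedule 5 Declaration is held.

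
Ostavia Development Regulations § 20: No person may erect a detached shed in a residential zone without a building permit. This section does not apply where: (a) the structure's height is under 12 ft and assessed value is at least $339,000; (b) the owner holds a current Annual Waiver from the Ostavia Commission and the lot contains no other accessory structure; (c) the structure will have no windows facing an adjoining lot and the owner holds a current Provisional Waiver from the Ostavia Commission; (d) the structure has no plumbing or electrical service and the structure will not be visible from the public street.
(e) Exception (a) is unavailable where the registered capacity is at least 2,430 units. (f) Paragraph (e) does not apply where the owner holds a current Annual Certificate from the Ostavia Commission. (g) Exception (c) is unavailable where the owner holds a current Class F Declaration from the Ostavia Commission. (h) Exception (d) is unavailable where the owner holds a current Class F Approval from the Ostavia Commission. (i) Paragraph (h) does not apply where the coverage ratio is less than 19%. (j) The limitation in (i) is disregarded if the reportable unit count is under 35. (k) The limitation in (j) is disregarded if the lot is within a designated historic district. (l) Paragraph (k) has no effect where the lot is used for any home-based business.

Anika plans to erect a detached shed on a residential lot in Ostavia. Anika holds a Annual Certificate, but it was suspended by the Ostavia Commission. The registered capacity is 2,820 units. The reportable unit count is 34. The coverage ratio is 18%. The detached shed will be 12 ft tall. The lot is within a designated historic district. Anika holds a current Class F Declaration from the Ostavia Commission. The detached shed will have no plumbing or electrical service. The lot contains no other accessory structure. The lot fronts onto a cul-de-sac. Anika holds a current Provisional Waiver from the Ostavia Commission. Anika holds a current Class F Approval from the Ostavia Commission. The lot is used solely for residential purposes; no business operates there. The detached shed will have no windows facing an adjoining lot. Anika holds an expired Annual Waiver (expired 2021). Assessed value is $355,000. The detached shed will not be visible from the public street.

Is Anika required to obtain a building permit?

Exception (a) fails — the structure's height is 12 ft, not under 12 ft.
Exception (b) does not apply: no current Annual Waiver is held.
All of (c)'s requirements are met (no windows face an adjoining lot; a current Provisional Waiver is held). But applying paragraph (g): (g) operates — a current Class F Declaration is held. Exception (c) does not apply.
Exception (d): there is no plumbing or electrical service; the structure will not be visible from the street — every condition holds. Considering the limiting provisions: (h) is engaged (a current Class F Approval is held), but is itself disapplied by (i): (i) applies — the coverage ratio is 18%, less than the 19% limit. (j) would limit (i) — the reportable unit count is 34, under the 35 limit — but (k) sets (j) aside: (k) is triggered — the lot is in a historic district. (l), which would lift (k), is not triggered — the lot is solely residential. (d) remains available.

No — exception (d) applies; Anika does not need a building permit.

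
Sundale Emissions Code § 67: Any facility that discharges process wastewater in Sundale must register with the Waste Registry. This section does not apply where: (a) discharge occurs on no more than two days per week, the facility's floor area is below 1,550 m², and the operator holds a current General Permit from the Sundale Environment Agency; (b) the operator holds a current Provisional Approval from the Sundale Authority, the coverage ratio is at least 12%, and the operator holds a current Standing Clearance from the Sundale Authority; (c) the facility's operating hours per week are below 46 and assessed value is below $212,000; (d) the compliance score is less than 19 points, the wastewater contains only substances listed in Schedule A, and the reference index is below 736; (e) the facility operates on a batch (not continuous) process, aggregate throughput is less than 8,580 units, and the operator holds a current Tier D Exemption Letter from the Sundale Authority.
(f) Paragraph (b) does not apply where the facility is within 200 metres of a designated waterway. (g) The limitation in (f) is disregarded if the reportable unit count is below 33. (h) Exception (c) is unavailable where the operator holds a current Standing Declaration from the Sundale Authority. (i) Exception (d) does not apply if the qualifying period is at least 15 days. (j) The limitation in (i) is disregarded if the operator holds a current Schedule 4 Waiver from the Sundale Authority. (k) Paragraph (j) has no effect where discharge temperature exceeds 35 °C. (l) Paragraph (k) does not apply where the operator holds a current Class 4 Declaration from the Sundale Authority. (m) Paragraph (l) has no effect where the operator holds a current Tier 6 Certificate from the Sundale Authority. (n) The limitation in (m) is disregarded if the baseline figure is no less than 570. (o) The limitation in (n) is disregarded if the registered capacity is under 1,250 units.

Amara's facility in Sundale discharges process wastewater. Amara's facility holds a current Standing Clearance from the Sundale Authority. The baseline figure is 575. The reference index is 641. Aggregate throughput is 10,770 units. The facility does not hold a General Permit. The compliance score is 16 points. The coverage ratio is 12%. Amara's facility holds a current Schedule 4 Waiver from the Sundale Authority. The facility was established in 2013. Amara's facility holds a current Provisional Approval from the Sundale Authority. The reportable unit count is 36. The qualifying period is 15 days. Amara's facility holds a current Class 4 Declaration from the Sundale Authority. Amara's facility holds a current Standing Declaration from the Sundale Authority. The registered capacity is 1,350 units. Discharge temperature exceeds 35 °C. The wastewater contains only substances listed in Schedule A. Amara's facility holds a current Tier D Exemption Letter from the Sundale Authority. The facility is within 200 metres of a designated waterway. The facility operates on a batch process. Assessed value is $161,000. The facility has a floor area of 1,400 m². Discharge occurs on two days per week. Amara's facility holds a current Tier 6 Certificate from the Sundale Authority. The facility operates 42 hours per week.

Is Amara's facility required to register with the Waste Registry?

Exception (a) does not apply: no General Permit is held.
Exception (b) is satisfied on its face — a current Provisional Approval is held; the coverage ratio is 12%, meeting the 12% threshold; a current Standing Clearance is held. However, paragraphs (f)–(g) must be considered: (f) operates against (b): the facility is within 200 m of a designated waterway. (g), which would lift (f), does not operate here — the reportable unit count is 36, not below 33. So (b) is unavailable.
Exception (c)'s conditions are all satisfied: the facility's operating hours per week are 42, below the 46 limit; assessed value is $161,000, below the $212,000 limit. But applying paragraph (h): (h) is triggered — a current Standing Declaration is held. So (c) is unavailable.
Exception (d): the compliance score is 16 points, less than the 19 points limit; the wastewater is Schedule-A-only; the reference index is 641, below the 736 limit — every condition holds. Under paragraphs (i)–(o): (i) is engaged (the qualifying period is 15 days, meeting the 15 days threshold), but yields to (j): (j) operates against (i): a current Schedule 4 Waiver is held. (k) would limit (j) — discharge temperature exceeds 35 °C — but (l) sets (k) aside: (l) is triggered — a current Class 4 Declaration is held. (m) would limit (l) — a current Tier 6 Certificate is held — but (n) sets (m) aside: (n) is triggered — the baseline figure is 575, meeting the 570 threshold. (o) does not operate here (the registered capacity is 1,350 units, not under 1,250 units), so (n) stands. (d) remains available.
Exception (e) does not apply: aggregate throughput is 10,770 units, not less than 8,580 units.

No — exception (d) applies; Amara's facility is not required to register with the Waste Registry.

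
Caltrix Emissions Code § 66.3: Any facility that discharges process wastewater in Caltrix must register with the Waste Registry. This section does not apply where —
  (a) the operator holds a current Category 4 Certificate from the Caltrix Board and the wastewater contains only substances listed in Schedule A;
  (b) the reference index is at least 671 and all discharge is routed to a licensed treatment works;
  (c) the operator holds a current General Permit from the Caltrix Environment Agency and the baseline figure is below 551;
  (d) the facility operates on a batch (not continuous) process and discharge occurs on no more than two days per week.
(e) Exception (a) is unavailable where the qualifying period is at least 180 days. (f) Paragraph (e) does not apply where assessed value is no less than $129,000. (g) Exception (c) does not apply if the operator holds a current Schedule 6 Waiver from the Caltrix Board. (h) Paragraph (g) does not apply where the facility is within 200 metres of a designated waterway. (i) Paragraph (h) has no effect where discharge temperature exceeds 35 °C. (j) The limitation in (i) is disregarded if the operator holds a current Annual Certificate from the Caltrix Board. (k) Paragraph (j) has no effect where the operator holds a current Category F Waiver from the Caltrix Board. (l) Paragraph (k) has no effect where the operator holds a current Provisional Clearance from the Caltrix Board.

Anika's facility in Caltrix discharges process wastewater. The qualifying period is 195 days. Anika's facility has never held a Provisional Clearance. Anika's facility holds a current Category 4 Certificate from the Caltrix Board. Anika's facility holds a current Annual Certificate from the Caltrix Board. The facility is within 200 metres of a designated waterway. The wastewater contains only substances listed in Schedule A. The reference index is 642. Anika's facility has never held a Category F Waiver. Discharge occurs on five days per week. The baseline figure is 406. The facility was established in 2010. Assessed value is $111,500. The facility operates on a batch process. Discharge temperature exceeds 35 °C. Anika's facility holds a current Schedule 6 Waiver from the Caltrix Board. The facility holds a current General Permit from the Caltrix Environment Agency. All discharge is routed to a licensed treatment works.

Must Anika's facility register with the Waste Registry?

All of (a)'s requirements are met (a current Category 4 Certificate is held; the wastewater is Schedule-A-only). Turning to paragraphs (e)–(f): (e) is engaged — the qualifying period is 195 days, meeting the 180 days threshold. (f) is inapplicable (assessed value is $111,500, short of $129,000), so (e) stands. (a) is therefore removed.
Exception (b) fails — the reference index is 642, short of 671.
Exception (c)'s conditions are all satisfied: a current General Permit is held; the baseline figure is 406, below the 551 limit. Considering the limiting provisions: (g) would limit (c) — a current Schedule 6 Waiver is held — but (h) sets (g) aside: (h) applies — the facility is within 200 m of a designated waterway. (i) would limit (h) — discharge temperature exceeds 35 °C — but (j) sets (i) aside: (j) operates against (i): a current Annual Certificate is held. (k), which would lift (j), is inapplicable — the Category F Waiver is not current. So (c) applies.
Exception (d) requires that discharge occurs on no more than two days per week; but discharge occurs on five days per week, so (d) is unavailable.

No — exception (c) applies; Anika's facility is not required to register with the Waste Registry.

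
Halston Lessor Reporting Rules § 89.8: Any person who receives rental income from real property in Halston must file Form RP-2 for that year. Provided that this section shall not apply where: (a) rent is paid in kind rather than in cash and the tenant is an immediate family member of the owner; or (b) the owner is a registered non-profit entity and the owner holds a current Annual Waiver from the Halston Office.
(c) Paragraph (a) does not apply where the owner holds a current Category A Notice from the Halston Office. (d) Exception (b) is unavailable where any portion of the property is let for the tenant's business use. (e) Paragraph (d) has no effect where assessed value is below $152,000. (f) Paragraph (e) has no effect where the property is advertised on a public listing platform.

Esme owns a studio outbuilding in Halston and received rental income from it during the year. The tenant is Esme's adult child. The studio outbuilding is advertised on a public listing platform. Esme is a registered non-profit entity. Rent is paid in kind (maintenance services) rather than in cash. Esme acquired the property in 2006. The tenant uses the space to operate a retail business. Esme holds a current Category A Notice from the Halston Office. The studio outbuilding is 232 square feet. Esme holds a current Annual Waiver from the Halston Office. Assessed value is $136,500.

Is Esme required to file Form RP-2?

Exception (a)'s conditions are all satisfied: rent is paid in kind; the tenant is an immediate family member. But applying paragraph (c): (c) applies — a current Category A Notice is held. Exception (a) does not apply.
Exception (b) is satisfied on its face — Esme is a registered non-profit; a current Annual Waiver is held. Turning to paragraphs (d)–(f): (d) operates against (b): the space is let for business use. (e) is triggered (assessed value is $136,500, below the $152,000 limit), but is set aside by (f): (f) operates — the property is publicly advertised. (b) is therefore removed.
No exception applies. The general rule governs.

Yes — Esme must file Form RP-2.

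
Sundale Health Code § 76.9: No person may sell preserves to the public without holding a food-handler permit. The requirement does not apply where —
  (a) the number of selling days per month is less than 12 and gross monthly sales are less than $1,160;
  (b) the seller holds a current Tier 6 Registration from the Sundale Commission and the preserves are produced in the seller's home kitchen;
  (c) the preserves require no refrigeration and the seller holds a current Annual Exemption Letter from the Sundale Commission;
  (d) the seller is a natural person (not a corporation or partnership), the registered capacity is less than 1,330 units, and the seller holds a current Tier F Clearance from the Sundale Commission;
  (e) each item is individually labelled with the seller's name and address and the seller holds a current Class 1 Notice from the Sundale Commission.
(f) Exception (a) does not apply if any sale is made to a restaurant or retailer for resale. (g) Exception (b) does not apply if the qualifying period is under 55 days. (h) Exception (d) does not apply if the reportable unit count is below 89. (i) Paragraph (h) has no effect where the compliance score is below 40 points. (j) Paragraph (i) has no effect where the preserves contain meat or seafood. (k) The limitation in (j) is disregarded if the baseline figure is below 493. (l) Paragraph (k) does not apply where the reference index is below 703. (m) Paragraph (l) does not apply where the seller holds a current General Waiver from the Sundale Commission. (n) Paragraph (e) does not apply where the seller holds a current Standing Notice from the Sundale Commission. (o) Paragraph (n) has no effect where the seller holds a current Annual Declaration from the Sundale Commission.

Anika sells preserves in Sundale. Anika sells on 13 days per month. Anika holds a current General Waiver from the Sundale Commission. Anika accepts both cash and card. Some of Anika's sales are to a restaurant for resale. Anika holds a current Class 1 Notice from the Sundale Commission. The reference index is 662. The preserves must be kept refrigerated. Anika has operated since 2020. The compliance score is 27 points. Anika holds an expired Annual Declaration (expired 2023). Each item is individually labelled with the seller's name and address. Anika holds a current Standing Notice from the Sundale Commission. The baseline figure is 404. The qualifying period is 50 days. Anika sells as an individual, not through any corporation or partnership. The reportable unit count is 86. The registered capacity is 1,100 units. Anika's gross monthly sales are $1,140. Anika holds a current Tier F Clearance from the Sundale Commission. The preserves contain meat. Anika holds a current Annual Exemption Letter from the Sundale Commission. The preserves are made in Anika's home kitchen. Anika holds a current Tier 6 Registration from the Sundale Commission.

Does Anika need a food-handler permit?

No — exception (d) applies; Anika is not required to hold a food-handler permit.

Exception (a) fails — the number of selling days per month is 13, not less than 12.
Exception (b) is satisfied on its face — a current Tier 6 Registration is held; the preserves are home-kitchen produced. Turning to paragraph (g): (g) applies — the qualifying period is 50 days, under the 55 days limit. (b) is therefore removed.
Exception (c) fails — the preserves require refrigeration.
Exception (d) is satisfied on its face — the seller is a natural person; the registered capacity is 1,100 units, less than the 1,330 units limit; a current Tier F Clearance is held. As to paragraphs (h)–(m): (h) would limit (d) — the reportable unit count is 86, below the 89 limit — but (i) sets (h) aside: (i) is engaged — the compliance score is 27 points, below the 40 points limit. (j) is engaged (the preserves contain meat), but is displaced by (k): (k) operates against (j): the baseline figure is 404, below the 493 limit. (l) would limit (k) — the reference index is 662, below the 703 limit — but (m) sets (l) aside: (m) operates against (l): a current General Waiver is held. (d) remains available.
All of (e)'s requirements are met (items are individually labelled; a current Class 1 Notice is held). Turning to paragraphs (n)–(o): (n) operates — a current Standing Notice is held. (o) is inapplicable (the Annual Declaration is not current), so (n) stands. So (e) is unavailable.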